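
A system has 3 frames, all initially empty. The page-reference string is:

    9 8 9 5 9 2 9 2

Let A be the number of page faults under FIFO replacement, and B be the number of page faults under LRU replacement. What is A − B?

1

Under FIFO: F F . F . F F . → 5 faults.
Under LRU: F F . F . F . . → 4 faults.
A − B = 5 − 4 = 1.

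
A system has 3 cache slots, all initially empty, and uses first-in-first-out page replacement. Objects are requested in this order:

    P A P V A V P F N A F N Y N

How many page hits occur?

7

P -> fault, frames (P)
A -> fault, frames (P A)
P -> hit
V -> fault, frames (P A V)
A -> hit
V -> hit
P -> hit
F -> fault, evict P, frames (A V F)
N -> fault, evict A, frames (V F N)
A -> fault, evict V, frames (F N A)
F -> hit
N -> hit
Y -> fault, evict F, frames (N A Y)
N -> hit
Hits: 7.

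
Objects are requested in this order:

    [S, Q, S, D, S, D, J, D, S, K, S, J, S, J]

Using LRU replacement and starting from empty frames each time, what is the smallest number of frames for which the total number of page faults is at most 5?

4

f=1: 14 faults
f=2: 7 faults
f=3: 6 faults
f=4: 5 faults
f=5: 5 faults
Smallest f with faults ≤ 5 is 4.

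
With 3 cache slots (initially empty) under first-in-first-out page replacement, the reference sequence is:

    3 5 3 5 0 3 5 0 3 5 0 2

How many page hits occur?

8

3 -> miss, frames (3)
5 -> miss, frames (3 5)
3 -> hit
5 -> hit
0 -> miss, frames (3 5 0)
3 -> hit
5 -> hit
0 -> hit
3 -> hit
5 -> hit
0 -> hit
2 -> miss, evict 3, frames (5 0 2)
Hits: 8.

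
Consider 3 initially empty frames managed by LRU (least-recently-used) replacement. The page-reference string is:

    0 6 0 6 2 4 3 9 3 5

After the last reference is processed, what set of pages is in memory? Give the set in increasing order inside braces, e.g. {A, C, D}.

0 → fault, frames (0)
6 → fault, frames (0 6)
0 → hit
6 → hit
2 → fault, frames (0 6 2)
4 → fault, evict 0, frames (6 2 4)
3 → fault, evict 6, frames (2 4 3)
9 → fault, evict 2, frames (4 3 9)
3 → hit
5 → fault, evict 4, frames (9 3 5)

{3, 5, 9}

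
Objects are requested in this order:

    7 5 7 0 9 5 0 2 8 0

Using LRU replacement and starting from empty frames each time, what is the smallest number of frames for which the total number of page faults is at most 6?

f=1: 10 faults
f=2: 9 faults
f=3: 7 faults
f=4: 6 faults
f=5: 6 faults
f=6: 6 faults
Smallest f with faults ≤ 6 is 4.

4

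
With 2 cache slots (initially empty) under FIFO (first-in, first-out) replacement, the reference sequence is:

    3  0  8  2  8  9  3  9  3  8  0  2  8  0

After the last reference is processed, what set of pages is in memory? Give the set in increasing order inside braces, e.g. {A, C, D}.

{0, 8}

3 -> miss, frames [3]
0 -> miss, frames [3, 0]
8 -> miss, evict 3, frames [0, 8]
2 -> miss, evict 0, frames [8, 2]
8 -> hit
9 -> miss, evict 8, frames [2, 9]
3 -> miss, evict 2, frames [9, 3]
9 -> hit
3 -> hit
8 -> miss, evict 9, frames [3, 8]
0 -> miss, evict 3, frames [8, 0]
2 -> miss, evict 8, frames [0, 2]
8 -> miss, evict 0, frames [2, 8]
0 -> miss, evict 2, frames [8, 0]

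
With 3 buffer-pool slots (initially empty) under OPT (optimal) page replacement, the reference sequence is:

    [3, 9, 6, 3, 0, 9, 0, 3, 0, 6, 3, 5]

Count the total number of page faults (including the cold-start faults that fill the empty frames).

3 → fault, frames (3)
9 → fault, frames (3 9)
6 → fault, frames (3 9 6)
3 → hit
0 → fault, evict 6, frames (3 9 0)
9 → hit
0 → hit
3 → hit
0 → hit
6 → fault, evict 0, frames (3 9 6)
3 → hit
5 → fault, evict 6, frames (3 9 5)
Page faults: 6.

6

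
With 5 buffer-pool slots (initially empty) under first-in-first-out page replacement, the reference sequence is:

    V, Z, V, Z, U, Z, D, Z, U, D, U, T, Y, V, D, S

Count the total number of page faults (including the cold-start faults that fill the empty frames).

V → miss, frames (V)
Z → miss, frames (V Z)
V → hit
Z → hit
U → miss, frames (V Z U)
Z → hit
D → miss, frames (V Z U D)
Z → hit
U → hit
D → hit
U → hit
T → miss, frames (V Z U D T)
Y → miss, evict V, frames (Z U D T Y)
V → miss, evict Z, frames (U D T Y V)
D → hit
S → miss, evict U, frames (D T Y V S)
Page faults: 8.

8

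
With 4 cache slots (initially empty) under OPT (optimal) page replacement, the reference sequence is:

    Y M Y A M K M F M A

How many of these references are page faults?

Y -> fault, frames (Y)
M -> fault, frames (Y M)
Y -> hit
A -> fault, frames (Y M A)
M -> hit
K -> fault, frames (Y M A K)
M -> hit
F -> fault, evict K, frames (Y M A F)
M -> hit
A -> hit
Page faults: 5.

5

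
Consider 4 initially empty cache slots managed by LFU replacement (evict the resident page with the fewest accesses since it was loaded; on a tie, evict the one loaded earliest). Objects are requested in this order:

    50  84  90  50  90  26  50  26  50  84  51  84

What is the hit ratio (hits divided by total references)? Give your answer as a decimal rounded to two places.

0.50

50: fault, frames {50}
84: fault, frames {50,84}
90: fault, frames {50,84,90}
50: hit
90: hit
26: fault, frames {50,84,90,26}
50: hit
26: hit
50: hit
84: hit
51: fault, evict 84, frames {50,90,26,51}
84: fault, evict 51, frames {50,90,26,84}
Hits: 6 of 12 references → 6/12 = 0.5000.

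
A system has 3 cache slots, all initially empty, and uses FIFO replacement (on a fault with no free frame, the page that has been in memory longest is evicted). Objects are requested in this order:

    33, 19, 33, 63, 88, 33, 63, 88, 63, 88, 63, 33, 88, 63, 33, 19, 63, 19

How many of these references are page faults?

7

33: miss, frames {33}
19: miss, frames {33,19}
33: hit
63: miss, frames {33,19,63}
88: miss, evict 33, frames {19,63,88}
33: miss, evict 19, frames {63,88,33}
63: hit
88: hit
63: hit
88: hit
63: hit
33: hit
88: hit
63: hit
33: hit
19: miss, evict 63, frames {88,33,19}
63: miss, evict 88, frames {33,19,63}
19: hit
Page faults: 7.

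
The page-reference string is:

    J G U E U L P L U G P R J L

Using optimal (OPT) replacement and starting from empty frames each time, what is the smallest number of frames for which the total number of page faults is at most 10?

f=1: 14 faults
f=2: 11 faults
f=3: 9 faults
f=4: 8 faults
f=5: 7 faults
f=6: 7 faults
f=7: 7 faults
Smallest f with faults ≤ 10 is 3.

3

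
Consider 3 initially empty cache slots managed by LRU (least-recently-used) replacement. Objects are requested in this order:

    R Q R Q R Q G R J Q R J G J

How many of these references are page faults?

R -> miss, frames {R}
Q -> miss, frames {R,Q}
R -> hit
Q -> hit
R -> hit
Q -> hit
G -> miss, frames {R,Q,G}
R -> hit
J -> miss, evict Q, frames {G,R,J}
Q -> miss, evict G, frames {R,J,Q}
R -> hit
J -> hit
G -> miss, evict Q, frames {R,J,G}
J -> hit
Page faults: 6.

6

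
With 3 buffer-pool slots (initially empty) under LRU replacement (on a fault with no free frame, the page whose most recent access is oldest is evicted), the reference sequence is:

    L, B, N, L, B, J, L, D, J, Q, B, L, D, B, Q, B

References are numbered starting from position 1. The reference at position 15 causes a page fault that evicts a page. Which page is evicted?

L

pos 1: L → miss, frames {L}
pos 2: B → miss, frames {L,B}
pos 3: N → miss, frames {L,B,N}
pos 4: L → hit
pos 5: B → hit
pos 6: J → miss, evict N, frames {L,B,J}
pos 7: L → hit
pos 8: D → miss, evict B, frames {J,L,D}
pos 9: J → hit
pos 10: Q → miss, evict L, frames {D,J,Q}
pos 11: B → miss, evict D, frames {J,Q,B}
pos 12: L → miss, evict J, frames {Q,B,L}
pos 13: D → miss, evict Q, frames {B,L,D}
pos 14: B → hit
pos 15: Q → miss, evict L, frames {D,B,Q}
At position 15, page L is evicted.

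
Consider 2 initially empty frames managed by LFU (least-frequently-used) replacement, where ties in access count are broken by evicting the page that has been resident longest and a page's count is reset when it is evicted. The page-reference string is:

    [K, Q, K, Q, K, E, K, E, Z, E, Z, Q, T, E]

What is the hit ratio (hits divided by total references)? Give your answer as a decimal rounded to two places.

0.36

K: miss, frames (K)
Q: miss, frames (K Q)
K: hit
Q: hit
K: hit
E: miss, evict Q, frames (K E)
K: hit
E: hit
Z: miss, evict E, frames (K Z)
E: miss, evict Z, frames (K E)
Z: miss, evict E, frames (K Z)
Q: miss, evict Z, frames (K Q)
T: miss, evict Q, frames (K T)
E: miss, evict T, frames (K E)
Hits: 5 of 14 references → 5/14 = 0.3571.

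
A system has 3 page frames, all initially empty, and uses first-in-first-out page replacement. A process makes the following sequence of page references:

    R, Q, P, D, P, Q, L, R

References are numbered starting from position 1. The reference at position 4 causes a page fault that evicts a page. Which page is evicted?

R

pos 1: R → fault, frames [R]
pos 2: Q → fault, frames [R, Q]
pos 3: P → fault, frames [R, Q, P]
pos 4: D → fault, evict R, frames [Q, P, D]
At position 4, page R is evicted.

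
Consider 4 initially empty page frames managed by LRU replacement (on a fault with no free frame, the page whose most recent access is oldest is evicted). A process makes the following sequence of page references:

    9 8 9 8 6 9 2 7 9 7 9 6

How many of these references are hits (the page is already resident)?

7

9 -> fault, frames (9)
8 -> fault, frames (9 8)
9 -> hit
8 -> hit
6 -> fault, frames (9 8 6)
9 -> hit
2 -> fault, frames (8 6 9 2)
7 -> fault, evict 8, frames (6 9 2 7)
9 -> hit
7 -> hit
9 -> hit
6 -> hit
Hits: 7.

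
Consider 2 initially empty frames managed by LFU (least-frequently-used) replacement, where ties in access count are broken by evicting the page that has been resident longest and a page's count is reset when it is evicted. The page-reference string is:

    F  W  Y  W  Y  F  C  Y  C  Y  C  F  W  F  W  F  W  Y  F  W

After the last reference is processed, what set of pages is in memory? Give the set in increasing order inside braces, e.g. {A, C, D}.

F -> fault, frames [F]
W -> fault, frames [F, W]
Y -> fault, evict F, frames [W, Y]
W -> hit
Y -> hit
F -> fault, evict W, frames [Y, F]
C -> fault, evict F, frames [Y, C]
Y -> hit
C -> hit
Y -> hit
C -> hit
F -> fault, evict C, frames [Y, F]
W -> fault, evict F, frames [Y, W]
F -> fault, evict W, frames [Y, F]
W -> fault, evict F, frames [Y, W]
F -> fault, evict W, frames [Y, F]
W -> fault, evict F, frames [Y, W]
Y -> hit
F -> fault, evict W, frames [Y, F]
W -> fault, evict F, frames [Y, W]

{W, Y}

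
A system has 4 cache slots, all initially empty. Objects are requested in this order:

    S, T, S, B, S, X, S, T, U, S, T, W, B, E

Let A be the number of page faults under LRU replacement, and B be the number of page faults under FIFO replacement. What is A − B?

-2

Under LRU: F F . F . F . . F . . F F F → 8 faults.
Under FIFO: F F . F . F . . F F F F F F → 10 faults.
A − B = 8 − 10 = -2.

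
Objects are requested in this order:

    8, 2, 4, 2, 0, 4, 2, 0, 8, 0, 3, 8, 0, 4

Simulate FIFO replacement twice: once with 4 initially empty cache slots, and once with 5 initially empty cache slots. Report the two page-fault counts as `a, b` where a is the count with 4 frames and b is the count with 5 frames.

6, 5

4 frames: F F F . F . . . . . F F . . → 6 faults.
5 frames: F F F . F . . . . . F . . . → 5 faults.
5 < 6: adding a frame reduced faults, as is typical.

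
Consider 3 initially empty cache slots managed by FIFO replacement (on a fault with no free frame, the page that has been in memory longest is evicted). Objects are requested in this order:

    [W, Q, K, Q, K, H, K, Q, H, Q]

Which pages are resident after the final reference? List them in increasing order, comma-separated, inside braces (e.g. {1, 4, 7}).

W: miss, frames {W}
Q: miss, frames {W,Q}
K: miss, frames {W,Q,K}
Q: hit
K: hit
H: miss, evict W, frames {Q,K,H}
K: hit
Q: hit
H: hit
Q: hit

{H, K, Q}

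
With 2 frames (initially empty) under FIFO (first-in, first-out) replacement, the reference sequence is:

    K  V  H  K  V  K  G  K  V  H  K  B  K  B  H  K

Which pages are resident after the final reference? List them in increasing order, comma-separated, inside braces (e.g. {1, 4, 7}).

{H, K}

K: miss, frames (K)
V: miss, frames (K V)
H: miss, evict K, frames (V H)
K: miss, evict V, frames (H K)
V: miss, evict H, frames (K V)
K: hit
G: miss, evict K, frames (V G)
K: miss, evict V, frames (G K)
V: miss, evict G, frames (K V)
H: miss, evict K, frames (V H)
K: miss, evict V, frames (H K)
B: miss, evict H, frames (K B)
K: hit
B: hit
H: miss, evict K, frames (B H)
K: miss, evict B, frames (H K)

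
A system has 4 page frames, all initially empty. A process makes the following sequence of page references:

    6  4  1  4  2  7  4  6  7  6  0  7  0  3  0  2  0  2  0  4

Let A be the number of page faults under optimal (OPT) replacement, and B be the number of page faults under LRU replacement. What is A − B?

Under OPT: F F F . F F . . . . F . . F . . . . . . → 7 faults.
Under LRU: F F F . F F . F . . F . . F . F . . . F → 10 faults.
A − B = 7 − 10 = -3.

-3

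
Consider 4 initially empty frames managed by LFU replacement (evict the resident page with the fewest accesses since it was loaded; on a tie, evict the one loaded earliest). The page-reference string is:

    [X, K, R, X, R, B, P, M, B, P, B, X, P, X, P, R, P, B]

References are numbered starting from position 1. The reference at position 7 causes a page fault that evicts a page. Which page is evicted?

pos 1: X: miss, frames {X}
pos 2: K: miss, frames {X,K}
pos 3: R: miss, frames {X,K,R}
pos 4: X: hit
pos 5: R: hit
pos 6: B: miss, frames {X,K,R,B}
pos 7: P: miss, evict K, frames {X,R,B,P}
At position 7, page K is evicted.

K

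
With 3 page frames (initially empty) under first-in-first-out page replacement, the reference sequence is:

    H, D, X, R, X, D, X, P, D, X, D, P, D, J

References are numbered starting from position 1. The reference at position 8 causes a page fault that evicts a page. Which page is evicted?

pos 1: H -> fault, frames {H}
pos 2: D -> fault, frames {H,D}
pos 3: X -> fault, frames {H,D,X}
pos 4: R -> fault, evict H, frames {D,X,R}
pos 5: X -> hit
pos 6: D -> hit
pos 7: X -> hit
pos 8: P -> fault, evict D, frames {X,R,P}
At position 8, page D is evicted.

D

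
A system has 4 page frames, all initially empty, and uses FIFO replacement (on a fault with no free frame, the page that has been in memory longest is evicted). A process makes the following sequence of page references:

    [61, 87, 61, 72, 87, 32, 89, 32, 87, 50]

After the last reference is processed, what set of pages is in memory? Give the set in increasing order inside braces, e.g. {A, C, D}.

61 -> miss, frames {61}
87 -> miss, frames {61,87}
61 -> hit
72 -> miss, frames {61,87,72}
87 -> hit
32 -> miss, frames {61,87,72,32}
89 -> miss, evict 61, frames {87,72,32,89}
32 -> hit
87 -> hit
50 -> miss, evict 87, frames {72,32,89,50}

{32, 50, 72, 89}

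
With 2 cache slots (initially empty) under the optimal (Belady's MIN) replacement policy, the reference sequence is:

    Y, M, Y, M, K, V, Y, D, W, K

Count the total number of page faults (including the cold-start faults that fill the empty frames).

Y: fault, frames (Y)
M: fault, frames (Y M)
Y: hit
M: hit
K: fault, evict M, frames (Y K)
V: fault, evict K, frames (Y V)
Y: hit
D: fault, evict V, frames (Y D)
W: fault, evict D, frames (Y W)
K: fault, evict W, frames (Y K)
Page faults: 7.

7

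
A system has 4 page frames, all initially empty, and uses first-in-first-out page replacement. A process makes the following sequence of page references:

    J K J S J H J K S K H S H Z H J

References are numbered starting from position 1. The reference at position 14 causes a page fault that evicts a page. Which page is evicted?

J

pos 1: J: fault, frames [J]
pos 2: K: fault, frames [J, K]
pos 3: J: hit
pos 4: S: fault, frames [J, K, S]
pos 5: J: hit
pos 6: H: fault, frames [J, K, S, H]
pos 7: J: hit
pos 8: K: hit
pos 9: S: hit
pos 10: K: hit
pos 11: H: hit
pos 12: S: hit
pos 13: H: hit
pos 14: Z: fault, evict J, frames [K, S, H, Z]
At position 14, page J is evicted.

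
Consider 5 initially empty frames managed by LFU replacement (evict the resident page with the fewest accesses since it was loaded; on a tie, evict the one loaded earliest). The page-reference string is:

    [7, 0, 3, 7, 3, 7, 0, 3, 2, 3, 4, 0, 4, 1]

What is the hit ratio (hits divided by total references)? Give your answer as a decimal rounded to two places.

0.57

7 -> miss, frames {7}
0 -> miss, frames {7,0}
3 -> miss, frames {7,0,3}
7 -> hit
3 -> hit
7 -> hit
0 -> hit
3 -> hit
2 -> miss, frames {7,0,3,2}
3 -> hit
4 -> miss, frames {7,0,3,2,4}
0 -> hit
4 -> hit
1 -> miss, evict 2, frames {7,0,3,4,1}
Hits: 8 of 14 references → 8/14 = 0.5714.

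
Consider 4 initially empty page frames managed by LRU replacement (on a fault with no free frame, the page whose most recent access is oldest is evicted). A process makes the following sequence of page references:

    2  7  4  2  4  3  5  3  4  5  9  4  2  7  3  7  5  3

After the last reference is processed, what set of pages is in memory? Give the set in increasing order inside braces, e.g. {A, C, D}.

2 -> miss, frames (2)
7 -> miss, frames (2 7)
4 -> miss, frames (2 7 4)
2 -> hit
4 -> hit
3 -> miss, frames (7 2 4 3)
5 -> miss, evict 7, frames (2 4 3 5)
3 -> hit
4 -> hit
5 -> hit
9 -> miss, evict 2, frames (3 4 5 9)
4 -> hit
2 -> miss, evict 3, frames (5 9 4 2)
7 -> miss, evict 5, frames (9 4 2 7)
3 -> miss, evict 9, frames (4 2 7 3)
7 -> hit
5 -> miss, evict 4, frames (2 3 7 5)
3 -> hit

{2, 3, 5, 7}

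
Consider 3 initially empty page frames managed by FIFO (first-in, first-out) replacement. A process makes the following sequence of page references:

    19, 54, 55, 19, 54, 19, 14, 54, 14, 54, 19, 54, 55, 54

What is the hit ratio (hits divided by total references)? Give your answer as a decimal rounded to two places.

19 -> fault, frames {19}
54 -> fault, frames {19,54}
55 -> fault, frames {19,54,55}
19 -> hit
54 -> hit
19 -> hit
14 -> fault, evict 19, frames {54,55,14}
54 -> hit
14 -> hit
54 -> hit
19 -> fault, evict 54, frames {55,14,19}
54 -> fault, evict 55, frames {14,19,54}
55 -> fault, evict 14, frames {19,54,55}
54 -> hit
Hits: 7 of 14 references → 7/14 = 0.5000.

0.50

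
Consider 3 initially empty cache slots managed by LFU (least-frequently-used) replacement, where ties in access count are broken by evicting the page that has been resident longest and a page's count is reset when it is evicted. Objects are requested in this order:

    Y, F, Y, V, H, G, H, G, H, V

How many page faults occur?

Y → miss, frames [Y]
F → miss, frames [Y, F]
Y → hit
V → miss, frames [Y, F, V]
H → miss, evict F, frames [Y, V, H]
G → miss, evict V, frames [Y, H, G]
H → hit
G → hit
H → hit
V → miss, evict Y, frames [H, G, V]
Page faults: 6.

6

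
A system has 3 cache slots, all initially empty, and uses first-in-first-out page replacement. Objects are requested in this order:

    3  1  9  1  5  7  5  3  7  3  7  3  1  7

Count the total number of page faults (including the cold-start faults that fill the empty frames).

7

3: fault, frames [3]
1: fault, frames [3, 1]
9: fault, frames [3, 1, 9]
1: hit
5: fault, evict 3, frames [1, 9, 5]
7: fault, evict 1, frames [9, 5, 7]
5: hit
3: fault, evict 9, frames [5, 7, 3]
7: hit
3: hit
7: hit
3: hit
1: fault, evict 5, frames [7, 3, 1]
7: hit
Page faults: 7.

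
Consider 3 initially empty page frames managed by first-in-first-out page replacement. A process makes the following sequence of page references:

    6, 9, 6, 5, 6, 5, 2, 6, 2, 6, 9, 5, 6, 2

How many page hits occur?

6

6 → miss, frames (6)
9 → miss, frames (6 9)
6 → hit
5 → miss, frames (6 9 5)
6 → hit
5 → hit
2 → miss, evict 6, frames (9 5 2)
6 → miss, evict 9, frames (5 2 6)
2 → hit
6 → hit
9 → miss, evict 5, frames (2 6 9)
5 → miss, evict 2, frames (6 9 5)
6 → hit
2 → miss, evict 6, frames (9 5 2)
Hits: 6.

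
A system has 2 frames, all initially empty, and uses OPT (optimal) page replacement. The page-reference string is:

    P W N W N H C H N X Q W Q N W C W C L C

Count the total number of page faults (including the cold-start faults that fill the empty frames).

P → fault, frames (P)
W → fault, frames (P W)
N → fault, evict P, frames (W N)
W → hit
N → hit
H → fault, evict W, frames (N H)
C → fault, evict N, frames (H C)
H → hit
N → fault, evict H, frames (C N)
X → fault, evict C, frames (N X)
Q → fault, evict X, frames (N Q)
W → fault, evict N, frames (Q W)
Q → hit
N → fault, evict Q, frames (W N)
W → hit
C → fault, evict N, frames (W C)
W → hit
C → hit
L → fault, evict W, frames (C L)
C → hit
Page faults: 12.

12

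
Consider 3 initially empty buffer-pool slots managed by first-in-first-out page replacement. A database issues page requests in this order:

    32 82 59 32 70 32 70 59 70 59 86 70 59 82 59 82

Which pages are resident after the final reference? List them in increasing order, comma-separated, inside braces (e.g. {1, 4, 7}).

32 → miss, frames {32}
82 → miss, frames {32,82}
59 → miss, frames {32,82,59}
32 → hit
70 → miss, evict 32, frames {82,59,70}
32 → miss, evict 82, frames {59,70,32}
70 → hit
59 → hit
70 → hit
59 → hit
86 → miss, evict 59, frames {70,32,86}
70 → hit
59 → miss, evict 70, frames {32,86,59}
82 → miss, evict 32, frames {86,59,82}
59 → hit
82 → hit

{59, 82, 86}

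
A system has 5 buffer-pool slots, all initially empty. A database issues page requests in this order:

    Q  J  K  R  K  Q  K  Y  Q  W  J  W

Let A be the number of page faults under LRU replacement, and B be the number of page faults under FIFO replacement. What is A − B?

1

Under LRU: F F F F . . . F . F F . → 7 faults.
Under FIFO: F F F F . . . F . F . . → 6 faults.
A − B = 7 − 6 = 1.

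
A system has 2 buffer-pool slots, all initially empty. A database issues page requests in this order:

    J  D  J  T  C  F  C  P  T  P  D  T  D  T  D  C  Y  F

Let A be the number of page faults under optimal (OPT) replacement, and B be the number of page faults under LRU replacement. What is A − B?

Under OPT: F F . F F F . F F . F . . . . F F F → 11 faults.
Under LRU: F F . F F F . F F . F F . . . F F F → 12 faults.
A − B = 11 − 12 = -1.

-1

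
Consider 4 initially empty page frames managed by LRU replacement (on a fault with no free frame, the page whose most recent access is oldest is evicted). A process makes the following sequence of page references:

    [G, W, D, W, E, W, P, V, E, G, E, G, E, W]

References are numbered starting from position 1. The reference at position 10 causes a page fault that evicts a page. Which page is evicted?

pos 1: G -> fault, frames (G)
pos 2: W -> fault, frames (G W)
pos 3: D -> fault, frames (G W D)
pos 4: W -> hit
pos 5: E -> fault, frames (G D W E)
pos 6: W -> hit
pos 7: P -> fault, evict G, frames (D E W P)
pos 8: V -> fault, evict D, frames (E W P V)
pos 9: E -> hit
pos 10: G -> fault, evict W, frames (P V E G)
At position 10, page W is evicted.

W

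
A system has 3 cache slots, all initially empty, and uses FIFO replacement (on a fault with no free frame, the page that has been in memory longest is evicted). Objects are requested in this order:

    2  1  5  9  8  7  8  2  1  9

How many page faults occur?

9

2 -> miss, frames [2]
1 -> miss, frames [2, 1]
5 -> miss, frames [2, 1, 5]
9 -> miss, evict 2, frames [1, 5, 9]
8 -> miss, evict 1, frames [5, 9, 8]
7 -> miss, evict 5, frames [9, 8, 7]
8 -> hit
2 -> miss, evict 9, frames [8, 7, 2]
1 -> miss, evict 8, frames [7, 2, 1]
9 -> miss, evict 7, frames [2, 1, 9]
Page faults: 9.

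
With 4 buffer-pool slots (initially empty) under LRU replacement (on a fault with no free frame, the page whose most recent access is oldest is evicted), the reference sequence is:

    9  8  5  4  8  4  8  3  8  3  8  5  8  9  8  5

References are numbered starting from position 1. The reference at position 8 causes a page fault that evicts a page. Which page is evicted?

pos 1: 9 → fault, frames {9}
pos 2: 8 → fault, frames {9,8}
pos 3: 5 → fault, frames {9,8,5}
pos 4: 4 → fault, frames {9,8,5,4}
pos 5: 8 → hit
pos 6: 4 → hit
pos 7: 8 → hit
pos 8: 3 → fault, evict 9, frames {5,4,8,3}
At position 8, page 9 is evicted.

9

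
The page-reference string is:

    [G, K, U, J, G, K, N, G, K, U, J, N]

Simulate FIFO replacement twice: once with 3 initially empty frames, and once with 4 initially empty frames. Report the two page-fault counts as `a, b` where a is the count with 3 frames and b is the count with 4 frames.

3 frames: F F F F F F F . . F F . → 9 faults.
4 frames: F F F F . . F F F F F F → 10 faults.
10 > 9: adding a frame increased faults — Belady's anomaly.

9, 10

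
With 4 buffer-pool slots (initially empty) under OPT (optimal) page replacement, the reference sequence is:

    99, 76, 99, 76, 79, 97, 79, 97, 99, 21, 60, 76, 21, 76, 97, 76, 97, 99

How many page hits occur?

11

99: fault, frames {99}
76: fault, frames {99,76}
99: hit
76: hit
79: fault, frames {99,76,79}
97: fault, frames {99,76,79,97}
79: hit
97: hit
99: hit
21: fault, evict 79, frames {99,76,97,21}
60: fault, evict 99, frames {76,97,21,60}
76: hit
21: hit
76: hit
97: hit
76: hit
97: hit
99: fault, evict 60, frames {76,97,21,99}
Hits: 11.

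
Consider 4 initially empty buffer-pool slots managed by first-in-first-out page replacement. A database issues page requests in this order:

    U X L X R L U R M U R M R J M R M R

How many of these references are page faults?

U: miss, frames (U)
X: miss, frames (U X)
L: miss, frames (U X L)
X: hit
R: miss, frames (U X L R)
L: hit
U: hit
R: hit
M: miss, evict U, frames (X L R M)
U: miss, evict X, frames (L R M U)
R: hit
M: hit
R: hit
J: miss, evict L, frames (R M U J)
M: hit
R: hit
M: hit
R: hit
Page faults: 7.

7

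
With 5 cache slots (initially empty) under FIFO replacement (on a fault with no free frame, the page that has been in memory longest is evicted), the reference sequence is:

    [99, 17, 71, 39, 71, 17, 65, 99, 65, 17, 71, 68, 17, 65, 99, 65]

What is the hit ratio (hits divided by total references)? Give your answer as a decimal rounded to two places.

99 -> miss, frames [99]
17 -> miss, frames [99, 17]
71 -> miss, frames [99, 17, 71]
39 -> miss, frames [99, 17, 71, 39]
71 -> hit
17 -> hit
65 -> miss, frames [99, 17, 71, 39, 65]
99 -> hit
65 -> hit
17 -> hit
71 -> hit
68 -> miss, evict 99, frames [17, 71, 39, 65, 68]
17 -> hit
65 -> hit
99 -> miss, evict 17, frames [71, 39, 65, 68, 99]
65 -> hit
Hits: 9 of 16 references → 9/16 = 0.5625.

0.56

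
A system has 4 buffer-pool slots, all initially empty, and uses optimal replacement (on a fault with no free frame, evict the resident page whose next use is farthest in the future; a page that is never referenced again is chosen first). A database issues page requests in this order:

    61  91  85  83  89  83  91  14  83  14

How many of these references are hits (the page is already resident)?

61 -> fault, frames [61]
91 -> fault, frames [61, 91]
85 -> fault, frames [61, 91, 85]
83 -> fault, frames [61, 91, 85, 83]
89 -> fault, evict 85, frames [61, 91, 83, 89]
83 -> hit
91 -> hit
14 -> fault, evict 89, frames [61, 91, 83, 14]
83 -> hit
14 -> hit
Hits: 4.

4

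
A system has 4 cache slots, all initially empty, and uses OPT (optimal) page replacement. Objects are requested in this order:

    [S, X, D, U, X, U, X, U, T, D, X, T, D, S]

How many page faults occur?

5

S: fault, frames (S)
X: fault, frames (S X)
D: fault, frames (S X D)
U: fault, frames (S X D U)
X: hit
U: hit
X: hit
U: hit
T: fault, evict U, frames (S X D T)
D: hit
X: hit
T: hit
D: hit
S: hit
Page faults: 5.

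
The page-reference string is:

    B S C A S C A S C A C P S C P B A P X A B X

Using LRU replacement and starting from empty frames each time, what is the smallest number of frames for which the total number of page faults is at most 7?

f=1: 22 faults
f=2: 21 faults
f=3: 10 faults
f=4: 8 faults
f=5: 6 faults
f=6: 6 faults
Smallest f with faults ≤ 7 is 5.

5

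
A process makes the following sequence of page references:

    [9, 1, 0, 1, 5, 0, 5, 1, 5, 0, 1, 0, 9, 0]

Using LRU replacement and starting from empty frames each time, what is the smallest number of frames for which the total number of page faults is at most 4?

f=1: 14 faults
f=2: 9 faults
f=3: 5 faults
f=4: 4 faults
Smallest f with faults ≤ 4 is 4.

4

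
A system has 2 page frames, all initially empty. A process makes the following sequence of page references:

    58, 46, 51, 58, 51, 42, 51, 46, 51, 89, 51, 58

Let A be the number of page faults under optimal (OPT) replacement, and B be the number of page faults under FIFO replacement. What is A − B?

Under OPT: F F F . . F . F . F . F → 7 faults.
Under FIFO: F F F F . F F F . F F F → 10 faults.
A − B = 7 − 10 = -3.

-3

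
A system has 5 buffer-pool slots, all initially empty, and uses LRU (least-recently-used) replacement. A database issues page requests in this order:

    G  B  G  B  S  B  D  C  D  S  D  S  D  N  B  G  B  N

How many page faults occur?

7

G → miss, frames {G}
B → miss, frames {G,B}
G → hit
B → hit
S → miss, frames {G,B,S}
B → hit
D → miss, frames {G,S,B,D}
C → miss, frames {G,S,B,D,C}
D → hit
S → hit
D → hit
S → hit
D → hit
N → miss, evict G, frames {B,C,S,D,N}
B → hit
G → miss, evict C, frames {S,D,N,B,G}
B → hit
N → hit
Page faults: 7.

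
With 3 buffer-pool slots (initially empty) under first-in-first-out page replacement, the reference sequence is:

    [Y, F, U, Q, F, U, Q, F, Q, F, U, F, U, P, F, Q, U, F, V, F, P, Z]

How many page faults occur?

10

Y -> miss, frames [Y]
F -> miss, frames [Y, F]
U -> miss, frames [Y, F, U]
Q -> miss, evict Y, frames [F, U, Q]
F -> hit
U -> hit
Q -> hit
F -> hit
Q -> hit
F -> hit
U -> hit
F -> hit
U -> hit
P -> miss, evict F, frames [U, Q, P]
F -> miss, evict U, frames [Q, P, F]
Q -> hit
U -> miss, evict Q, frames [P, F, U]
F -> hit
V -> miss, evict P, frames [F, U, V]
F -> hit
P -> miss, evict F, frames [U, V, P]
Z -> miss, evict U, frames [V, P, Z]
Page faults: 10.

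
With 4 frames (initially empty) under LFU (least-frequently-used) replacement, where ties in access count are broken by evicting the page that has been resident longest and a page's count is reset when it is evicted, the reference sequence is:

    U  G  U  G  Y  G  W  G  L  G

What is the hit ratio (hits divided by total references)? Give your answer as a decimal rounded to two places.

0.50

U -> miss, frames (U)
G -> miss, frames (U G)
U -> hit
G -> hit
Y -> miss, frames (U G Y)
G -> hit
W -> miss, frames (U G Y W)
G -> hit
L -> miss, evict Y, frames (U G W L)
G -> hit
Hits: 5 of 10 references → 5/10 = 0.5000.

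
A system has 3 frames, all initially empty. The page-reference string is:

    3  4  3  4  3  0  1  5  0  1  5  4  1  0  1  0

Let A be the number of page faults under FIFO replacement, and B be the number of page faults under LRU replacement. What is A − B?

1

Under FIFO: F F . . . F F F . . . F . F F . → 8 faults.
Under LRU: F F . . . F F F . . . F . F . . → 7 faults.
A − B = 8 − 7 = 1.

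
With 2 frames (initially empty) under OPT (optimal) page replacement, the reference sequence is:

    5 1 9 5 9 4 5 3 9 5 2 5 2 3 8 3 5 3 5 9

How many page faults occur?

5: miss, frames [5]
1: miss, frames [5, 1]
9: miss, evict 1, frames [5, 9]
5: hit
9: hit
4: miss, evict 9, frames [5, 4]
5: hit
3: miss, evict 4, frames [5, 3]
9: miss, evict 3, frames [5, 9]
5: hit
2: miss, evict 9, frames [5, 2]
5: hit
2: hit
3: miss, evict 2, frames [5, 3]
8: miss, evict 5, frames [3, 8]
3: hit
5: miss, evict 8, frames [3, 5]
3: hit
5: hit
9: miss, evict 5, frames [3, 9]
Page faults: 11.

11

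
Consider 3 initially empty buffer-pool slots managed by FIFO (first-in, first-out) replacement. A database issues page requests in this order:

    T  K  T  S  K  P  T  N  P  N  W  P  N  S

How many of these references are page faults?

9

T: fault, frames [T]
K: fault, frames [T, K]
T: hit
S: fault, frames [T, K, S]
K: hit
P: fault, evict T, frames [K, S, P]
T: fault, evict K, frames [S, P, T]
N: fault, evict S, frames [P, T, N]
P: hit
N: hit
W: fault, evict P, frames [T, N, W]
P: fault, evict T, frames [N, W, P]
N: hit
S: fault, evict N, frames [W, P, S]
Page faults: 9.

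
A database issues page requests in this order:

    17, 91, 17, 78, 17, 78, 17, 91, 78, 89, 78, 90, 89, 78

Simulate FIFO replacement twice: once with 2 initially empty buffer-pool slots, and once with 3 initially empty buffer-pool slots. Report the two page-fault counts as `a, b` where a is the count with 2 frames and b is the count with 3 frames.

2 frames: F F . F F . . F F F . F . F → 9 faults.
3 frames: F F . F . . . . . F . F . . → 5 faults.
5 < 9: adding a frame reduced faults, as is typical.

9, 5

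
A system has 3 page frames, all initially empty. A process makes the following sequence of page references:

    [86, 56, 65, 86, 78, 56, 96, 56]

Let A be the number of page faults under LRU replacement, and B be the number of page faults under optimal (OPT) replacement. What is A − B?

Under LRU: F F F . F F F . → 6 faults.
Under OPT: F F F . F . F . → 5 faults.
A − B = 6 − 5 = 1.

1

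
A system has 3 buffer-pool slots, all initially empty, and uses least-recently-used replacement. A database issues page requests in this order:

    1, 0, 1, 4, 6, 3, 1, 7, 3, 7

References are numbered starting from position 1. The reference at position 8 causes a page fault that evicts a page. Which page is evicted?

pos 1: 1: miss, frames [1]
pos 2: 0: miss, frames [1, 0]
pos 3: 1: hit
pos 4: 4: miss, frames [0, 1, 4]
pos 5: 6: miss, evict 0, frames [1, 4, 6]
pos 6: 3: miss, evict 1, frames [4, 6, 3]
pos 7: 1: miss, evict 4, frames [6, 3, 1]
pos 8: 7: miss, evict 6, frames [3, 1, 7]
At position 8, page 6 is evicted.

6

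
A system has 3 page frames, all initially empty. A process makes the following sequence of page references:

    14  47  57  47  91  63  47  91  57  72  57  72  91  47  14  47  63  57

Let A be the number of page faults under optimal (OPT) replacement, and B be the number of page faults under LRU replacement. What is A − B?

Under OPT: F F F . F F . . F F . . . F F . F . → 10 faults.
Under LRU: F F F . F F . . F F . . . F F . F F → 11 faults.
A − B = 10 − 11 = -1.

-1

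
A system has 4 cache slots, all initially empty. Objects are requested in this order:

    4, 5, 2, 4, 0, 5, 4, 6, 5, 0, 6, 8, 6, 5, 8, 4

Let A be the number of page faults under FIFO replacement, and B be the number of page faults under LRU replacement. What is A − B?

1

Under FIFO: F F F . F . . F . . . F . F . F → 8 faults.
Under LRU: F F F . F . . F . . . F . . . F → 7 faults.
A − B = 8 − 7 = 1.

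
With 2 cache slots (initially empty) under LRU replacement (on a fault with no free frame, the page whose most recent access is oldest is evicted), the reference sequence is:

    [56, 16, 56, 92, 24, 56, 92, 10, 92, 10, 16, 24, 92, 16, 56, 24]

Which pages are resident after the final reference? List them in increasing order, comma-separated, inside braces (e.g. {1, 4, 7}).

{24, 56}

56 -> fault, frames [56]
16 -> fault, frames [56, 16]
56 -> hit
92 -> fault, evict 16, frames [56, 92]
24 -> fault, evict 56, frames [92, 24]
56 -> fault, evict 92, frames [24, 56]
92 -> fault, evict 24, frames [56, 92]
10 -> fault, evict 56, frames [92, 10]
92 -> hit
10 -> hit
16 -> fault, evict 92, frames [10, 16]
24 -> fault, evict 10, frames [16, 24]
92 -> fault, evict 16, frames [24, 92]
16 -> fault, evict 24, frames [92, 16]
56 -> fault, evict 92, frames [16, 56]
24 -> fault, evict 16, frames [56, 24]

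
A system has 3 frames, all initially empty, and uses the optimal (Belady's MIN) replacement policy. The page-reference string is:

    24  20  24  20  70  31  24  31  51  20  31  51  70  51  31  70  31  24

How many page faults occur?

7

24: miss, frames [24]
20: miss, frames [24, 20]
24: hit
20: hit
70: miss, frames [24, 20, 70]
31: miss, evict 70, frames [24, 20, 31]
24: hit
31: hit
51: miss, evict 24, frames [20, 31, 51]
20: hit
31: hit
51: hit
70: miss, evict 20, frames [31, 51, 70]
51: hit
31: hit
70: hit
31: hit
24: miss, evict 70, frames [31, 51, 24]
Page faults: 7.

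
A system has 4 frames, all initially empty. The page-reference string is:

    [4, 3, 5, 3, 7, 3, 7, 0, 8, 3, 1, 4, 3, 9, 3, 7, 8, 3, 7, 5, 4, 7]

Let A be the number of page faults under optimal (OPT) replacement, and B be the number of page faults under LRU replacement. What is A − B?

Under OPT: F F F . F . . F F . F . . F . . F . . F . . → 10 faults.
Under LRU: F F F . F . . F F . F F . F . F F . . F F . → 13 faults.
A − B = 10 − 13 = -3.

-3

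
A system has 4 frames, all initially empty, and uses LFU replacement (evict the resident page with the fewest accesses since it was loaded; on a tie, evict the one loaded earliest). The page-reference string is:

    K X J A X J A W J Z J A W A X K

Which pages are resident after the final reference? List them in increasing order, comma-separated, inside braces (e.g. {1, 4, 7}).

{A, J, K, X}

K: miss, frames {K}
X: miss, frames {K,X}
J: miss, frames {K,X,J}
A: miss, frames {K,X,J,A}
X: hit
J: hit
A: hit
W: miss, evict K, frames {X,J,A,W}
J: hit
Z: miss, evict W, frames {X,J,A,Z}
J: hit
A: hit
W: miss, evict Z, frames {X,J,A,W}
A: hit
X: hit
K: miss, evict W, frames {X,J,A,K}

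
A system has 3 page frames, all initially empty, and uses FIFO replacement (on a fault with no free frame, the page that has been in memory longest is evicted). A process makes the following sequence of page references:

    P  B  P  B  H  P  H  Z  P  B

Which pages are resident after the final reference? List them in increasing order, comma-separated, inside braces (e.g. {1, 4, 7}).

{B, P, Z}

P → miss, frames [P]
B → miss, frames [P, B]
P → hit
B → hit
H → miss, frames [P, B, H]
P → hit
H → hit
Z → miss, evict P, frames [B, H, Z]
P → miss, evict B, frames [H, Z, P]
B → miss, evict H, frames [Z, P, B]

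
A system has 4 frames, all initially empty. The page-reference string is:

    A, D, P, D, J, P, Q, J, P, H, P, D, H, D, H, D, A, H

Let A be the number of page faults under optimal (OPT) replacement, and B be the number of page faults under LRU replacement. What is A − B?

-1

Under OPT: F F F . F . F . . F . . . . . . F . → 7 faults.
Under LRU: F F F . F . F . . F . F . . . . F . → 8 faults.
A − B = 7 − 8 = -1.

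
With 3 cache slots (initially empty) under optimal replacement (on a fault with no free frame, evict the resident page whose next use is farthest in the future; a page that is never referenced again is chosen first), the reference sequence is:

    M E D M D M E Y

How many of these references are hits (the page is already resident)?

M -> miss, frames {M}
E -> miss, frames {M,E}
D -> miss, frames {M,E,D}
M -> hit
D -> hit
M -> hit
E -> hit
Y -> miss, evict D, frames {M,E,Y}
Hits: 4.

4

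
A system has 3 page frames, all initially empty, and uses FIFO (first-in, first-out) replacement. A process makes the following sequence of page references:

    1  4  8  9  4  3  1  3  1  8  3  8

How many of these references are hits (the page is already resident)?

1 → fault, frames {1}
4 → fault, frames {1,4}
8 → fault, frames {1,4,8}
9 → fault, evict 1, frames {4,8,9}
4 → hit
3 → fault, evict 4, frames {8,9,3}
1 → fault, evict 8, frames {9,3,1}
3 → hit
1 → hit
8 → fault, evict 9, frames {3,1,8}
3 → hit
8 → hit
Hits: 5.

5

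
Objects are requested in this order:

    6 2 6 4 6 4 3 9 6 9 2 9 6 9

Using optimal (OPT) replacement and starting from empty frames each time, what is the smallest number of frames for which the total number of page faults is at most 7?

2

f=1: 14 faults
f=2: 7 faults
f=3: 5 faults
f=4: 5 faults
f=5: 5 faults
Smallest f with faults ≤ 7 is 2.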